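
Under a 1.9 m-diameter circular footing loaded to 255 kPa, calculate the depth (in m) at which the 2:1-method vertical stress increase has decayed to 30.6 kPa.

2:1 spreading — at depth z the loaded area has grown by z in each plan dimension:
qD²/(D+z)² = Δσ_z ⇒ z = D(√(q/Δσ_z) − 1) = 1.9×(√(255/30.6) − 1) = 3.585 m

z ≈ 3.58 m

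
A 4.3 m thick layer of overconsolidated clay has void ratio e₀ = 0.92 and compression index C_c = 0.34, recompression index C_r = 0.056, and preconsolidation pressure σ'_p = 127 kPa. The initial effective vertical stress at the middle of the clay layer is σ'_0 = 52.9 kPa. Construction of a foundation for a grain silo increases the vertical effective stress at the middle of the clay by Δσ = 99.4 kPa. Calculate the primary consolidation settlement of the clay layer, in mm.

S_c ≈ 108 mm

Final effective stress: σ'_f = 52.9 + 99.4 = 152.3 kPa.
σ'_f = 152.3 > σ'_p = 127 kPa, so the stress path crosses the preconsolidation pressure — recompression up to σ'_p, then virgin compression beyond:
S_c = H/(1+e₀)·[C_r·log₁₀(σ'_p/σ'_0) + C_c·log₁₀(σ'_f/σ'_p)]
    = 4.3/1.92 × [0.056×log₁₀(127/52.9) + 0.34×log₁₀(152.3/127)]
    = 2.2396 × [0.021299 + 0.026825] = 0.1078 m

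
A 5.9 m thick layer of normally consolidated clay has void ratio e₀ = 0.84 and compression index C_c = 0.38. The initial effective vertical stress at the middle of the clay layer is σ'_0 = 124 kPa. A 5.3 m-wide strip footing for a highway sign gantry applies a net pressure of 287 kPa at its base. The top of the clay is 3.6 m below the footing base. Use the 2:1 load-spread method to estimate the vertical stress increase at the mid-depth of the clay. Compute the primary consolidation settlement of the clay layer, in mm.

Mid-depth of clay below the footing base: z = 3.6 + 5.9/2 = 6.55 m.
Stress increase at mid-clay by the 2:1 spreading method:
Δσ = qB/(B+z) = 287×5.3/(5.3+6.55) = 128.36 kPa
Final effective stress: σ'_f = σ'_0 + Δσ = 124 + 128.36 = 252.36 kPa.
Normally consolidated clay, so the full stress increment lies on the virgin compression line:
S_c = C_c·H/(1+e₀)·log₁₀(σ'_f/σ'_0) = 0.38×5.9/(1+0.84)×log₁₀(252.36/124)
    = 1.2185 × 0.3086 = 0.376 m

S_c ≈ 376 mm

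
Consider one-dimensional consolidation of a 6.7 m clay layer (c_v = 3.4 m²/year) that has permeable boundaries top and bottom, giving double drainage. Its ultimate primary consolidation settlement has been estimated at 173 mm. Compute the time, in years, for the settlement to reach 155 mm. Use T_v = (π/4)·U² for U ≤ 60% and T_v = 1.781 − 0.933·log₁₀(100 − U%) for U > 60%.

Drainage path length: H_d = H/2 = 3.35 m (double drainage).
U = S(t)/S_ult = 155/173 = 0.896.
U > 60%: T_v = 1.781 − 0.933·log₁₀(100 − 89.595) = 0.83193.
t = T_v·H_d²/c_v = 0.83193×3.35²/3.4 = 2.746 years.

t ≈ 2.75 years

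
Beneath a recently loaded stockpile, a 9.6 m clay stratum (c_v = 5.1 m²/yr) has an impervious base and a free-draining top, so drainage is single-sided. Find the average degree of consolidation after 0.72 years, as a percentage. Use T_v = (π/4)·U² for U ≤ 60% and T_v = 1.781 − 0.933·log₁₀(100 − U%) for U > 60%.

U ≈ 22.5 %

Drainage path length: H_d = H = 9.6 m (single drainage).
T_v = c_v·t/H_d² = 5.1×0.72/9.6² = 0.039844.
T_v = 0.039844 corresponds to the U ≤ 60% branch:
U = √(4T_v/π) = 0.2252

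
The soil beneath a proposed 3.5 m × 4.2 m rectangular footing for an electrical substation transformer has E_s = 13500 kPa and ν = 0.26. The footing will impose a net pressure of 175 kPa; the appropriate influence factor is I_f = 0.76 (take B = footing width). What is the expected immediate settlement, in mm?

S_e ≈ 32.2 mm

Immediate (elastic) settlement: S_e = q·B·(1−ν²)/E_s · I_f.
S_e = 175 × 3.5 × (1 − 0.26²) / 13500 × 0.76
    = 175 × 3.5 × 0.9324 / 13500 × 0.76
    = 0.03215 m = 32.15 mm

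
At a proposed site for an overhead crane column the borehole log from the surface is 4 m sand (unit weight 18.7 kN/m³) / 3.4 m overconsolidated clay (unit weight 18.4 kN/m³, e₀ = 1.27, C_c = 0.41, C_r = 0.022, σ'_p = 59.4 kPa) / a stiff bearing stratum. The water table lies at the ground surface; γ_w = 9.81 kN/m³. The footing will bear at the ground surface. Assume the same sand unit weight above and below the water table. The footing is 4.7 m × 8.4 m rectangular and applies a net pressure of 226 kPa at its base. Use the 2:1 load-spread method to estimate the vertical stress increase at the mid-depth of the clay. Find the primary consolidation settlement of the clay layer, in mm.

S_c ≈ 169 mm

Mid-depth of clay below the ground surface: z = 4 + 3.4/2 = 5.7 m.
Total vertical stress at mid-clay: σ_v = 18.7×4 + 18.4×1.7 = 106.08 kPa.
Pore pressure: u = 9.81×(5.7 − 0) = 55.917 kPa.
Initial effective stress: σ'_0 = σ_v − u = 106.08 − 55.917 = 50.163 kPa.
Stress increase at mid-clay by the 2:1 spreading method:
Δσ = qBL/((B+z)(L+z)) = 226×4.7×8.4/((4.7+5.7)(8.4+5.7)) = 60.846 kPa
Final effective stress: σ'_f = 50.163 + 60.846 = 111.01 kPa.
σ'_f = 111.01 > σ'_p = 59.4 kPa, so the stress path crosses the preconsolidation pressure — recompression up to σ'_p, then virgin compression beyond:
S_c = H/(1+e₀)·[C_r·log₁₀(σ'_p/σ'_0) + C_c·log₁₀(σ'_f/σ'_p)]
    = 3.4/2.27 × [0.022×log₁₀(59.4/50.163) + 0.41×log₁₀(111.01/59.4)]
    = 1.4978 × [0.0016149 + 0.11135] = 0.1692 m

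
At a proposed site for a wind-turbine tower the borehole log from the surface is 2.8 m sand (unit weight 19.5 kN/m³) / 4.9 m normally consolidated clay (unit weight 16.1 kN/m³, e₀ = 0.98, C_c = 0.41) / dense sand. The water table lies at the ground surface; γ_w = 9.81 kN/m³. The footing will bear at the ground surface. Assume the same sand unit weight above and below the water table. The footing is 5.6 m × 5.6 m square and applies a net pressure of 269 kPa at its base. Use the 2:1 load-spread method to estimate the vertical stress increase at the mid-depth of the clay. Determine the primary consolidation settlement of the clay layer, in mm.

Mid-depth of clay below the ground surface: z = 2.8 + 4.9/2 = 5.25 m.
Total vertical stress at mid-clay: σ_v = 19.5×2.8 + 16.1×2.45 = 94.045 kPa.
Pore pressure: u = 9.81×(5.25 − 0) = 51.503 kPa.
Initial effective stress: σ'_0 = σ_v − u = 94.045 − 51.503 = 42.542 kPa.
Stress increase at mid-clay by the 2:1 spreading method:
Δσ = qBL/((B+z)(L+z)) = 269×5.6×5.6/((5.6+5.25)(5.6+5.25)) = 71.659 kPa
Final effective stress: σ'_f = σ'_0 + Δσ = 42.542 + 71.659 = 114.2 kPa.
Normally consolidated clay, so the full stress increment lies on the virgin compression line:
S_c = C_c·H/(1+e₀)·log₁₀(σ'_f/σ'_0) = 0.41×4.9/(1+0.98)×log₁₀(114.2/42.542)
    = 1.0146 × 0.42885 = 0.4351 m

S_c ≈ 435 mm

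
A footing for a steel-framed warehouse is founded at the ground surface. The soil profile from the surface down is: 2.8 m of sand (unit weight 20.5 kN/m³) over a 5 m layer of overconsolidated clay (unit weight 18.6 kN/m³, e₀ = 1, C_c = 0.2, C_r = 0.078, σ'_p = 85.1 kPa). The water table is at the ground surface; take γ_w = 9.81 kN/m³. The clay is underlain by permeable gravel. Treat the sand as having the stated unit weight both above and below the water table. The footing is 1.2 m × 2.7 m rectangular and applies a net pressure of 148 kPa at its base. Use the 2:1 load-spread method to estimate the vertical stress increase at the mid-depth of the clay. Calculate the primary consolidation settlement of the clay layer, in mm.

Mid-depth of clay below the ground surface: z = 2.8 + 5/2 = 5.3 m.
Total vertical stress at mid-clay: σ_v = 20.5×2.8 + 18.6×2.5 = 103.9 kPa.
Pore pressure: u = 9.81×(5.3 − 0) = 51.993 kPa.
Initial effective stress: σ'_0 = σ_v − u = 103.9 − 51.993 = 51.907 kPa.
Stress increase at mid-clay by the 2:1 spreading method:
Δσ = qBL/((B+z)(L+z)) = 148×1.2×2.7/((1.2+5.3)(2.7+5.3)) = 9.2215 kPa
Final effective stress: σ'_f = 51.907 + 9.2215 = 61.128 kPa.
σ'_f = 61.128 ≤ σ'_p = 85.1 kPa, so the clay remains overconsolidated and only the recompression index applies:
S_c = C_r·H/(1+e₀)·log₁₀(σ'_f/σ'_0) = 0.078×5/2×log₁₀(61.128/51.907)
    = 0.195 × 0.071014 = 0.01385 m

S_c ≈ 13.8 mm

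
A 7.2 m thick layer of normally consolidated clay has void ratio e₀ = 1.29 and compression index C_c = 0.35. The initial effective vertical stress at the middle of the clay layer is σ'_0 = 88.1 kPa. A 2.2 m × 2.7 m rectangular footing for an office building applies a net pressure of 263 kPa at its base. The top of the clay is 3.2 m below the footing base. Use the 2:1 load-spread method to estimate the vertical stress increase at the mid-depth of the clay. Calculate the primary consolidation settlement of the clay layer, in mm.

Mid-depth of clay below the footing base: z = 3.2 + 7.2/2 = 6.8 m.
Stress increase at mid-clay by the 2:1 spreading method:
Δσ = qBL/((B+z)(L+z)) = 263×2.2×2.7/((2.2+6.8)(2.7+6.8)) = 18.272 kPa
Final effective stress: σ'_f = σ'_0 + Δσ = 88.1 + 18.272 = 106.37 kPa.
Normally consolidated clay, so the full stress increment lies on the virgin compression line:
S_c = C_c·H/(1+e₀)·log₁₀(σ'_f/σ'_0) = 0.35×7.2/(1+1.29)×log₁₀(106.37/88.1)
    = 1.1004 × 0.081843 = 0.09006 m

S_c ≈ 90.1 mm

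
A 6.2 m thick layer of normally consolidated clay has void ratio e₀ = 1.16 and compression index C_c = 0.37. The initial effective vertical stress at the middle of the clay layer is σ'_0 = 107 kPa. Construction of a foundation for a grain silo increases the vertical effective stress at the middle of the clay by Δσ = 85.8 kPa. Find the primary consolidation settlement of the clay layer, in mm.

Final effective stress: σ'_f = σ'_0 + Δσ = 107 + 85.8 = 192.8 kPa.
Normally consolidated clay, so the full stress increment lies on the virgin compression line:
S_c = C_c·H/(1+e₀)·log₁₀(σ'_f/σ'_0) = 0.37×6.2/(1+1.16)×log₁₀(192.8/107)
    = 1.062 × 0.25572 = 0.2716 m

S_c ≈ 272 mm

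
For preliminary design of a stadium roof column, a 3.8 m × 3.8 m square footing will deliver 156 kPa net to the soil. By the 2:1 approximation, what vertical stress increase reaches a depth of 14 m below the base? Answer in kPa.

By the 2:1 method the load spreads at 1 horizontal : 2 vertical, so at depth z the loaded area has grown by z in each plan dimension:
Δσ = qBL/((B+z)(L+z)) = 156×3.8×3.8/((3.8+14)(3.8+14)) = 7.1097 kPa

Δσ_z ≈ 7.11 kPa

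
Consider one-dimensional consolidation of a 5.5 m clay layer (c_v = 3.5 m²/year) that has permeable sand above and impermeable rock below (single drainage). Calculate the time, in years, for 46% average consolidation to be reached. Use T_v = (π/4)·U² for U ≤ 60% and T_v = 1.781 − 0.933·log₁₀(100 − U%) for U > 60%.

Drainage path length: H_d = H = 5.5 m (single drainage).
U ≤ 60%: T_v = (π/4)·U² = (π/4)×0.46² = 0.16619.
t = T_v·H_d²/c_v = 0.16619×5.5²/3.5 = 1.436 years.

t ≈ 1.44 years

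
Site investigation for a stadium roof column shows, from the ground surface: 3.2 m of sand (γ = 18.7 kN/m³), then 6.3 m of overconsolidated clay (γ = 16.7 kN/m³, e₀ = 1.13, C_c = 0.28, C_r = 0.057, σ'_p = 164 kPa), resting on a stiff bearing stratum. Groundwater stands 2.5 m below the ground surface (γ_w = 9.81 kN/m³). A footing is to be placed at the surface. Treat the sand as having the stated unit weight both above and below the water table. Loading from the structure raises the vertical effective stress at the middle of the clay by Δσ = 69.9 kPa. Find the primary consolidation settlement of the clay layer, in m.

S_c ≈ 0.0484 m

Mid-depth of clay below the ground surface: z = 3.2 + 6.3/2 = 6.35 m.
Total vertical stress at mid-clay: σ_v = 18.7×3.2 + 16.7×3.15 = 112.44 kPa.
Pore pressure: u = 9.81×(6.35 − 2.5) = 37.769 kPa.
Initial effective stress: σ'_0 = σ_v − u = 112.44 − 37.769 = 74.671 kPa.
Final effective stress: σ'_f = 74.671 + 69.9 = 144.57 kPa.
σ'_f = 144.57 ≤ σ'_p = 164 kPa, so the clay remains overconsolidated and only the recompression index applies:
S_c = C_r·H/(1+e₀)·log₁₀(σ'_f/σ'_0) = 0.057×6.3/2.13×log₁₀(144.57/74.671)
    = 0.16859 × 0.28693 = 0.04837 m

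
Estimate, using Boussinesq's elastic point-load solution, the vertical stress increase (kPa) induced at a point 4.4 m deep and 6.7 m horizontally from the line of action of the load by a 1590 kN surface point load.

Boussinesq vertical stress below a point load on an elastic half-space:
Δσ_z = 3P/(2πz²) · [1 + (r/z)²]^(−5/2)
r/z = 6.7/4.4 = 1.5227; [1+(r/z)²]^(−5/2) = 0.04984.
Δσ_z = 3×1590/(2π×4.4²) × 0.04984 = 39.213 × 0.04984 = 1.954 kPa

Δσ_z ≈ 1.95 kPa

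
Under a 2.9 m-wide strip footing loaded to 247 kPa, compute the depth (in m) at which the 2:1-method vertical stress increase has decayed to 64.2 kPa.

2:1 spreading — at depth z the loaded area has grown by z in each plan dimension:
qB/(B+z) = Δσ_z ⇒ z = qB/Δσ_z − B = 247×2.9/64.2 − 2.9 = 8.257 m

z ≈ 8.26 m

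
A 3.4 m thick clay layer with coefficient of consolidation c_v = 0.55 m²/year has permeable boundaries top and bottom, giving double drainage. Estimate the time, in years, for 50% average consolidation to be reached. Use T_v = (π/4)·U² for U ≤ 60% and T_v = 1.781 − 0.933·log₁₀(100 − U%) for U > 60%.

t ≈ 1.03 years

Drainage path length: H_d = H/2 = 1.7 m (double drainage).
U ≤ 60%: T_v = (π/4)·U² = (π/4)×0.5² = 0.19635.
t = T_v·H_d²/c_v = 0.19635×1.7²/0.55 = 1.032 years.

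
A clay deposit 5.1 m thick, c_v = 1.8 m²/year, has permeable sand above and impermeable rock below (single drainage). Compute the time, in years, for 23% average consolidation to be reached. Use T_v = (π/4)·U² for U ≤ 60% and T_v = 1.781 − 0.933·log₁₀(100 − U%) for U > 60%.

t ≈ 0.6 years

Drainage path length: H_d = H = 5.1 m (single drainage).
U ≤ 60%: T_v = (π/4)·U² = (π/4)×0.23² = 0.041548.
t = T_v·H_d²/c_v = 0.041548×5.1²/1.8 = 0.6004 years.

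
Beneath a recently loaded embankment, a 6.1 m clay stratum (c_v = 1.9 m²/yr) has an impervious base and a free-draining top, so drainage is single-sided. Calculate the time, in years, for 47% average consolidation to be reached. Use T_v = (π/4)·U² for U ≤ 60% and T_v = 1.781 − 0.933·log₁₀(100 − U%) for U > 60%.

Drainage path length: H_d = H = 6.1 m (single drainage).
U ≤ 60%: T_v = (π/4)·U² = (π/4)×0.47² = 0.17349.
t = T_v·H_d²/c_v = 0.17349×6.1²/1.9 = 3.398 years.

t ≈ 3.4 years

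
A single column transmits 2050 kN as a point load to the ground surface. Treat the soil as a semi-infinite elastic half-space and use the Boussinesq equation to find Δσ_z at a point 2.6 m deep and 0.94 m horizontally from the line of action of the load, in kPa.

Boussinesq vertical stress below a point load on an elastic half-space:
Δσ_z = 3P/(2πz²) · [1 + (r/z)²]^(−5/2)
r/z = 0.94/2.6 = 0.36154; [1+(r/z)²]^(−5/2) = 0.73557.
Δσ_z = 3×2050/(2π×2.6²) × 0.73557 = 144.79 × 0.73557 = 106.5 kPa

Δσ_z ≈ 107 kPa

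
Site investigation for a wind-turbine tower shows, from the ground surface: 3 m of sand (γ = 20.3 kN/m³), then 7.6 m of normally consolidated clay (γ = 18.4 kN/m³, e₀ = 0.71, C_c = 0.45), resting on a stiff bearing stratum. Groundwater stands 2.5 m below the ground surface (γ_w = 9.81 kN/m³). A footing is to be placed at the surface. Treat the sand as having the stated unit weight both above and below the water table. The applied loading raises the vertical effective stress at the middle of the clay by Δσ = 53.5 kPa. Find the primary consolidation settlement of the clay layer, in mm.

S_c ≈ 410 mm

Mid-depth of clay below the ground surface: z = 3 + 7.6/2 = 6.8 m.
Total vertical stress at mid-clay: σ_v = 20.3×3 + 18.4×3.8 = 130.82 kPa.
Pore pressure: u = 9.81×(6.8 − 2.5) = 42.183 kPa.
Initial effective stress: σ'_0 = σ_v − u = 130.82 − 42.183 = 88.637 kPa.
Final effective stress: σ'_f = σ'_0 + Δσ = 88.637 + 53.5 = 142.14 kPa.
Normally consolidated clay, so the full stress increment lies on the virgin compression line:
S_c = C_c·H/(1+e₀)·log₁₀(σ'_f/σ'_0) = 0.45×7.6/(1+0.71)×log₁₀(142.14/88.637)
    = 2 × 0.2051 = 0.4102 m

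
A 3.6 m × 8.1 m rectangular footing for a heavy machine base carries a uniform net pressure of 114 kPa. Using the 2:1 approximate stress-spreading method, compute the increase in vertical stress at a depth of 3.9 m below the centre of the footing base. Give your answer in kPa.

By the 2:1 method the load spreads at 1 horizontal : 2 vertical, so at depth z the loaded area has grown by z in each plan dimension:
Δσ = qBL/((B+z)(L+z)) = 114×3.6×8.1/((3.6+3.9)(8.1+3.9)) = 36.936 kPa

Δσ_z ≈ 36.9 kPa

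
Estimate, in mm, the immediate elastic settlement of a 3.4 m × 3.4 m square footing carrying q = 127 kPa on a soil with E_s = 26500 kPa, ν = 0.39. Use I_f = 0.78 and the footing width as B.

S_e ≈ 10.8 mm

Immediate (elastic) settlement: S_e = q·B·(1−ν²)/E_s · I_f.
S_e = 127 × 3.4 × (1 − 0.39²) / 26500 × 0.78
    = 127 × 3.4 × 0.8479 / 26500 × 0.78
    = 0.01078 m = 10.78 mm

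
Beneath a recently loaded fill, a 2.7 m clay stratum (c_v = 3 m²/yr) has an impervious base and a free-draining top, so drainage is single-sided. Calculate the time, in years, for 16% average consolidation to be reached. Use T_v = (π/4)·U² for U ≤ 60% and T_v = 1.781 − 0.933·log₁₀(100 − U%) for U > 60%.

Drainage path length: H_d = H = 2.7 m (single drainage).
U ≤ 60%: T_v = (π/4)·U² = (π/4)×0.16² = 0.020106.
t = T_v·H_d²/c_v = 0.020106×2.7²/3 = 0.04886 years.

t ≈ 0.0489 years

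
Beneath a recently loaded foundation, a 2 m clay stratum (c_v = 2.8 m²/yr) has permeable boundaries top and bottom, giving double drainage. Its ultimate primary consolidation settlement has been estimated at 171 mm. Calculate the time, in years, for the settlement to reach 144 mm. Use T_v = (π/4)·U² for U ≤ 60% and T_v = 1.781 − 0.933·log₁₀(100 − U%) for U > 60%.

Drainage path length: H_d = H/2 = 1 m (double drainage).
U = S(t)/S_ult = 144/171 = 0.8421.
U > 60%: T_v = 1.781 − 0.933·log₁₀(100 − 84.211) = 0.66292.
t = T_v·H_d²/c_v = 0.66292×1²/2.8 = 0.2368 years.

t ≈ 0.237 years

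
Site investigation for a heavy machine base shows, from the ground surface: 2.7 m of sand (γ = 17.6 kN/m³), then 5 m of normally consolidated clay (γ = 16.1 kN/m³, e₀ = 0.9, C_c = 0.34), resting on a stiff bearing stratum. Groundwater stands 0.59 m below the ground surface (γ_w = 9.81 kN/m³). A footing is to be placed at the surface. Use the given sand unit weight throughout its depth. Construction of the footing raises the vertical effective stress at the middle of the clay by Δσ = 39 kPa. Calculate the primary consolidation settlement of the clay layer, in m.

S_c ≈ 0.253 m

Mid-depth of clay below the ground surface: z = 2.7 + 5/2 = 5.2 m.
Total vertical stress at mid-clay: σ_v = 17.6×2.7 + 16.1×2.5 = 87.77 kPa.
Pore pressure: u = 9.81×(5.2 − 0.59) = 45.224 kPa.
Initial effective stress: σ'_0 = σ_v − u = 87.77 − 45.224 = 42.546 kPa.
Final effective stress: σ'_f = σ'_0 + Δσ = 42.546 + 39 = 81.546 kPa.
Normally consolidated clay, so the full stress increment lies on the virgin compression line:
S_c = C_c·H/(1+e₀)·log₁₀(σ'_f/σ'_0) = 0.34×5/(1+0.9)×log₁₀(81.546/42.546)
    = 0.89474 × 0.28254 = 0.2528 m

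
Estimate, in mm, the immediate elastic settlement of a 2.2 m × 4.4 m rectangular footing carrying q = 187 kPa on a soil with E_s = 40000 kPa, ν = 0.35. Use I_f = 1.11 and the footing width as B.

Immediate (elastic) settlement: S_e = q·B·(1−ν²)/E_s · I_f.
S_e = 187 × 2.2 × (1 − 0.35²) / 40000 × 1.11
    = 187 × 2.2 × 0.8775 / 40000 × 1.11
    = 0.01002 m = 10.02 mm

S_e ≈ 10 mm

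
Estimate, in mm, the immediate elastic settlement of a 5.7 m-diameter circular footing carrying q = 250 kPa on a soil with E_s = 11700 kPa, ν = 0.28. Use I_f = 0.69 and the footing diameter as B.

Immediate (elastic) settlement: S_e = q·B·(1−ν²)/E_s · I_f.
S_e = 250 × 5.7 × (1 − 0.28²) / 11700 × 0.69
    = 250 × 5.7 × 0.9216 / 11700 × 0.69
    = 0.07745 m = 77.45 mm

S_e ≈ 77.4 mm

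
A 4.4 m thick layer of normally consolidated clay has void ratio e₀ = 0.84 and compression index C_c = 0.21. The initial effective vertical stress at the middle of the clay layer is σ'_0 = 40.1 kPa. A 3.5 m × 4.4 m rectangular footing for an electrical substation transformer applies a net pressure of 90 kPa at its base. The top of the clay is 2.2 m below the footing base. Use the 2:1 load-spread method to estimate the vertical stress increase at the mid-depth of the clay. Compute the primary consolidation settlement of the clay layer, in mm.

S_c ≈ 88 mm

Mid-depth of clay below the footing base: z = 2.2 + 4.4/2 = 4.4 m.
Stress increase at mid-clay by the 2:1 spreading method:
Δσ = qBL/((B+z)(L+z)) = 90×3.5×4.4/((3.5+4.4)(4.4+4.4)) = 19.937 kPa
Final effective stress: σ'_f = σ'_0 + Δσ = 40.1 + 19.937 = 60.037 kPa.
Normally consolidated clay, so the full stress increment lies on the virgin compression line:
S_c = C_c·H/(1+e₀)·log₁₀(σ'_f/σ'_0) = 0.21×4.4/(1+0.84)×log₁₀(60.037/40.1)
    = 0.50217 × 0.17527 = 0.08802 m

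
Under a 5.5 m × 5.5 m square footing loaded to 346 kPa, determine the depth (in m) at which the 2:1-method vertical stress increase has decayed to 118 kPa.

z ≈ 3.92 m

2:1 spreading — at depth z the loaded area has grown by z in each plan dimension:
qB²/(B+z)² = Δσ_z ⇒ z = B(√(q/Δσ_z) − 1) = 5.5×(√(346/118) − 1) = 3.918 m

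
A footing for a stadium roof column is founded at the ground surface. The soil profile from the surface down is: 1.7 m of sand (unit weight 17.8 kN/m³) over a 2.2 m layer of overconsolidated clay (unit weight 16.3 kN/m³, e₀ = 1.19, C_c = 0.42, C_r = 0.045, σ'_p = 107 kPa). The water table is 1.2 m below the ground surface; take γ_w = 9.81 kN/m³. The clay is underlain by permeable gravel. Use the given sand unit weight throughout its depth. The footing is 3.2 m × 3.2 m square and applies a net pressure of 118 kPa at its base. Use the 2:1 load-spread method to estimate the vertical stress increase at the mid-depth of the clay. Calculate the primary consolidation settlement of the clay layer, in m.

S_c ≈ 0.0139 m

Mid-depth of clay below the ground surface: z = 1.7 + 2.2/2 = 2.8 m.
Total vertical stress at mid-clay: σ_v = 17.8×1.7 + 16.3×1.1 = 48.19 kPa.
Pore pressure: u = 9.81×(2.8 − 1.2) = 15.696 kPa.
Initial effective stress: σ'_0 = σ_v − u = 48.19 − 15.696 = 32.494 kPa.
Stress increase at mid-clay by the 2:1 spreading method:
Δσ = qBL/((B+z)(L+z)) = 118×3.2×3.2/((3.2+2.8)(3.2+2.8)) = 33.564 kPa
Final effective stress: σ'_f = 32.494 + 33.564 = 66.058 kPa.
σ'_f = 66.058 ≤ σ'_p = 107 kPa, so the clay remains overconsolidated and only the recompression index applies:
S_c = C_r·H/(1+e₀)·log₁₀(σ'_f/σ'_0) = 0.045×2.2/2.19×log₁₀(66.058/32.494)
    = 0.045207 × 0.30812 = 0.01393 m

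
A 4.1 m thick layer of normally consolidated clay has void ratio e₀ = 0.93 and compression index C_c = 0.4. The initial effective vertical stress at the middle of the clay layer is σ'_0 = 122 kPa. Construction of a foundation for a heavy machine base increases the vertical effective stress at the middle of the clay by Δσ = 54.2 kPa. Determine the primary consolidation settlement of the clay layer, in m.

Final effective stress: σ'_f = σ'_0 + Δσ = 122 + 54.2 = 176.2 kPa.
Normally consolidated clay, so the full stress increment lies on the virgin compression line:
S_c = C_c·H/(1+e₀)·log₁₀(σ'_f/σ'_0) = 0.4×4.1/(1+0.93)×log₁₀(176.2/122)
    = 0.84974 × 0.15965 = 0.1357 m

S_c ≈ 0.136 m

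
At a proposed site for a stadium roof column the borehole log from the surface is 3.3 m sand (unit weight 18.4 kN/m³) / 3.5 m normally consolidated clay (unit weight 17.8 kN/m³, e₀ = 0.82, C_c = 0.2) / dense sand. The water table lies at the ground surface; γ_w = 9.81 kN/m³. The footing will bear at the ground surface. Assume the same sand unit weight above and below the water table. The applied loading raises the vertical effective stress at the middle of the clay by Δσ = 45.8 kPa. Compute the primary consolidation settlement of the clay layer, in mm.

S_c ≈ 122 mm

Mid-depth of clay below the ground surface: z = 3.3 + 3.5/2 = 5.05 m.
Total vertical stress at mid-clay: σ_v = 18.4×3.3 + 17.8×1.75 = 91.87 kPa.
Pore pressure: u = 9.81×(5.05 − 0) = 49.541 kPa.
Initial effective stress: σ'_0 = σ_v − u = 91.87 − 49.541 = 42.329 kPa.
Final effective stress: σ'_f = σ'_0 + Δσ = 42.329 + 45.8 = 88.129 kPa.
Normally consolidated clay, so the full stress increment lies on the virgin compression line:
S_c = C_c·H/(1+e₀)·log₁₀(σ'_f/σ'_0) = 0.2×3.5/(1+0.82)×log₁₀(88.129/42.329)
    = 0.38462 × 0.31848 = 0.1225 m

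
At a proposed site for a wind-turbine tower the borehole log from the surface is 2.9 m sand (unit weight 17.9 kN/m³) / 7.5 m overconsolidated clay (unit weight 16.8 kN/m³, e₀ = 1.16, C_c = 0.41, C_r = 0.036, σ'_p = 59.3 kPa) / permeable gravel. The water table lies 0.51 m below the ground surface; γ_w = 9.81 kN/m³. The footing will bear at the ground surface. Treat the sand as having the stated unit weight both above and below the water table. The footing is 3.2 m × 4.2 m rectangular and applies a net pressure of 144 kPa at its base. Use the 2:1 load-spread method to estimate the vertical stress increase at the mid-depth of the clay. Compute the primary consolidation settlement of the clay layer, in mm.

S_c ≈ 131 mm

Mid-depth of clay below the ground surface: z = 2.9 + 7.5/2 = 6.65 m.
Total vertical stress at mid-clay: σ_v = 17.9×2.9 + 16.8×3.75 = 114.91 kPa.
Pore pressure: u = 9.81×(6.65 − 0.51) = 60.233 kPa.
Initial effective stress: σ'_0 = σ_v − u = 114.91 − 60.233 = 54.677 kPa.
Stress increase at mid-clay by the 2:1 spreading method:
Δσ = qBL/((B+z)(L+z)) = 144×3.2×4.2/((3.2+6.65)(4.2+6.65)) = 18.109 kPa
Final effective stress: σ'_f = 54.677 + 18.109 = 72.786 kPa.
σ'_f = 72.786 > σ'_p = 59.3 kPa, so the stress path crosses the preconsolidation pressure — recompression up to σ'_p, then virgin compression beyond:
S_c = H/(1+e₀)·[C_r·log₁₀(σ'_p/σ'_0) + C_c·log₁₀(σ'_f/σ'_p)]
    = 7.5/2.16 × [0.036×log₁₀(59.3/54.677) + 0.41×log₁₀(72.786/59.3)]
    = 3.4722 × [0.001269 + 0.036487] = 0.1311 m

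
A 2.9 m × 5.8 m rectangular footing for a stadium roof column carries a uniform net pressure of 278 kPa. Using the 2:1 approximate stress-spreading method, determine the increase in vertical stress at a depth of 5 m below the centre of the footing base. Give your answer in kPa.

Δσ_z ≈ 54.8 kPa

By the 2:1 method the load spreads at 1 horizontal : 2 vertical, so at depth z the loaded area has grown by z in each plan dimension:
Δσ = qBL/((B+z)(L+z)) = 278×2.9×5.8/((2.9+5)(5.8+5)) = 54.805 kPa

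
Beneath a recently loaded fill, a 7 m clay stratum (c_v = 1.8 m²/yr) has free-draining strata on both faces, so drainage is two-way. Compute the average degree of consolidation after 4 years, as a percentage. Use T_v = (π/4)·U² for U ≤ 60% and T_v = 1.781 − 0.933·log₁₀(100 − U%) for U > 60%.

Drainage path length: H_d = H/2 = 3.5 m (double drainage).
T_v = c_v·t/H_d² = 1.8×4/3.5² = 0.58776.
T_v = 0.58776 corresponds to the U > 60% branch:
U = 1 − 10^((1.781 − T_v)/0.933)/100 = 0.8099

U ≈ 81 %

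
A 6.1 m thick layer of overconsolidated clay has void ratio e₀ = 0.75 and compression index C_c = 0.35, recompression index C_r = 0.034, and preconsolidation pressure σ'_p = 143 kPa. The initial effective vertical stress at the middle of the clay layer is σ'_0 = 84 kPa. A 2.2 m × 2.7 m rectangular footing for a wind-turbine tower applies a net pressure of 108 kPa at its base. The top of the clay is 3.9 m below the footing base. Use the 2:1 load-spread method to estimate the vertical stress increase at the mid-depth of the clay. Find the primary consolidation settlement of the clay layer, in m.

S_c ≈ 0.00427 m

Mid-depth of clay below the footing base: z = 3.9 + 6.1/2 = 6.95 m.
Stress increase at mid-clay by the 2:1 spreading method:
Δσ = qBL/((B+z)(L+z)) = 108×2.2×2.7/((2.2+6.95)(2.7+6.95)) = 7.2654 kPa
Final effective stress: σ'_f = 84 + 7.2654 = 91.265 kPa.
σ'_f = 91.265 ≤ σ'_p = 143 kPa, so the clay remains overconsolidated and only the recompression index applies:
S_c = C_r·H/(1+e₀)·log₁₀(σ'_f/σ'_0) = 0.034×6.1/1.75×log₁₀(91.265/84)
    = 0.11851 × 0.036025 = 0.004269 m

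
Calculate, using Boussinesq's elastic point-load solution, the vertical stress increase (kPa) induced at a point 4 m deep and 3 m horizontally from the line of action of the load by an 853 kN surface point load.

Δσ_z ≈ 8.34 kPa

Boussinesq vertical stress below a point load on an elastic half-space:
Δσ_z = 3P/(2πz²) · [1 + (r/z)²]^(−5/2)
r/z = 3/4 = 0.75; [1+(r/z)²]^(−5/2) = 0.32768.
Δσ_z = 3×853/(2π×4²) × 0.32768 = 25.455 × 0.32768 = 8.341 kPa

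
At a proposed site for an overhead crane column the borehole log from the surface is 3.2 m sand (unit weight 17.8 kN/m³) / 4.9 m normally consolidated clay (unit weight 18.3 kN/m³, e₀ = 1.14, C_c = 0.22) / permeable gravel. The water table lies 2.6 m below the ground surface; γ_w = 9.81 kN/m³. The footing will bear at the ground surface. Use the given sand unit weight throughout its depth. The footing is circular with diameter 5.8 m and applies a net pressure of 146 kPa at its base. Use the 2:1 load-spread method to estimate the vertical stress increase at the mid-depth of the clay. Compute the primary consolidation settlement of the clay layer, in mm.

S_c ≈ 91.8 mm

Mid-depth of clay below the ground surface: z = 3.2 + 4.9/2 = 5.65 m.
Total vertical stress at mid-clay: σ_v = 17.8×3.2 + 18.3×2.45 = 101.8 kPa.
Pore pressure: u = 9.81×(5.65 − 2.6) = 29.921 kPa.
Initial effective stress: σ'_0 = σ_v − u = 101.8 − 29.921 = 71.879 kPa.
Stress increase at mid-clay by the 2:1 spreading method:
Δσ ≈ qD²/(D+z)² = 146×5.8²/(5.8+5.65)² = 37.463 kPa
Final effective stress: σ'_f = σ'_0 + Δσ = 71.879 + 37.463 = 109.34 kPa.
Normally consolidated clay, so the full stress increment lies on the virgin compression line:
S_c = C_c·H/(1+e₀)·log₁₀(σ'_f/σ'_0) = 0.22×4.9/(1+1.14)×log₁₀(109.34/71.879)
    = 0.50374 × 0.18218 = 0.09177 m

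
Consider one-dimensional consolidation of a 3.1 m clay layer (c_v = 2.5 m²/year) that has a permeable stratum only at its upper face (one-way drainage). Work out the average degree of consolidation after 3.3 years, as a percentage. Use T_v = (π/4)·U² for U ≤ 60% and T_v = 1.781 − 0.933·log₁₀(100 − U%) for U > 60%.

Drainage path length: H_d = H = 3.1 m (single drainage).
T_v = c_v·t/H_d² = 2.5×3.3/3.1² = 0.85848.
T_v = 0.85848 corresponds to the U > 60% branch:
U = 1 − 10^((1.781 − T_v)/0.933)/100 = 0.9026

U ≈ 90.3 %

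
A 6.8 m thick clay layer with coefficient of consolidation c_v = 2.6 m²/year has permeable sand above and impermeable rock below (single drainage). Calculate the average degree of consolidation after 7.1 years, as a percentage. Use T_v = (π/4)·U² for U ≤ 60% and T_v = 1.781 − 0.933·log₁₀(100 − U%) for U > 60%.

Drainage path length: H_d = H = 6.8 m (single drainage).
T_v = c_v·t/H_d² = 2.6×7.1/6.8² = 0.39922.
T_v = 0.39922 corresponds to the U > 60% branch:
U = 1 − 10^((1.781 − T_v)/0.933)/100 = 0.6973

U ≈ 69.7 %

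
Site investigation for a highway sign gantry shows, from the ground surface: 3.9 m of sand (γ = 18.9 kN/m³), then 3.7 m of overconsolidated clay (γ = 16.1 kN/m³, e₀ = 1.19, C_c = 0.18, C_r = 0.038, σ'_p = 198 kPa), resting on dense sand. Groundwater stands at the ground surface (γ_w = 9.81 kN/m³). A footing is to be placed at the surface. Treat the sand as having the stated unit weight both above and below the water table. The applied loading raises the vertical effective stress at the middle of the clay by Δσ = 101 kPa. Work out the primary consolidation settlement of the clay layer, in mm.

S_c ≈ 31.9 mm

Mid-depth of clay below the ground surface: z = 3.9 + 3.7/2 = 5.75 m.
Total vertical stress at mid-clay: σ_v = 18.9×3.9 + 16.1×1.85 = 103.5 kPa.
Pore pressure: u = 9.81×(5.75 − 0) = 56.408 kPa.
Initial effective stress: σ'_0 = σ_v − u = 103.5 − 56.408 = 47.092 kPa.
Final effective stress: σ'_f = 47.092 + 101 = 148.09 kPa.
σ'_f = 148.09 ≤ σ'_p = 198 kPa, so the clay remains overconsolidated and only the recompression index applies:
S_c = C_r·H/(1+e₀)·log₁₀(σ'_f/σ'_0) = 0.038×3.7/2.19×log₁₀(148.09/47.092)
    = 0.064201 × 0.49758 = 0.03195 m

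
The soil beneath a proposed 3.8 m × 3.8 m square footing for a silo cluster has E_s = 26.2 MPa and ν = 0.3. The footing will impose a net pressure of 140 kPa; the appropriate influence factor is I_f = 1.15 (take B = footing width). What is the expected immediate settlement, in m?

Immediate (elastic) settlement: S_e = q·B·(1−ν²)/E_s · I_f.
E_s = 26.2 MPa = 26200 kPa.
S_e = 140 × 3.8 × (1 − 0.3²) / 26200 × 1.15
    = 140 × 3.8 × 0.91 / 26200 × 1.15
    = 0.02125 m

S_e ≈ 0.0212 m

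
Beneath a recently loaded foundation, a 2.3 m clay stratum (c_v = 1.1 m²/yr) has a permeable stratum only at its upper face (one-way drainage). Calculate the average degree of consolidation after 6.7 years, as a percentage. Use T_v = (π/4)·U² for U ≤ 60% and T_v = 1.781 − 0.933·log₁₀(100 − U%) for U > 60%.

U ≈ 97.4 %

Drainage path length: H_d = H = 2.3 m (single drainage).
T_v = c_v·t/H_d² = 1.1×6.7/2.3² = 1.3932.
T_v = 1.3932 corresponds to the U > 60% branch:
U = 1 − 10^((1.781 − T_v)/0.933)/100 = 0.974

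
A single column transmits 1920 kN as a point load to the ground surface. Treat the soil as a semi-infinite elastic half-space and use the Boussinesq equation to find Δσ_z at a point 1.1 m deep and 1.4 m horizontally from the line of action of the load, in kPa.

Δσ_z ≈ 68.2 kPa

Boussinesq vertical stress below a point load on an elastic half-space:
Δσ_z = 3P/(2πz²) · [1 + (r/z)²]^(−5/2)
r/z = 1.4/1.1 = 1.2727; [1+(r/z)²]^(−5/2) = 0.090015.
Δσ_z = 3×1920/(2π×1.1²) × 0.090015 = 757.63 × 0.090015 = 68.2 kPa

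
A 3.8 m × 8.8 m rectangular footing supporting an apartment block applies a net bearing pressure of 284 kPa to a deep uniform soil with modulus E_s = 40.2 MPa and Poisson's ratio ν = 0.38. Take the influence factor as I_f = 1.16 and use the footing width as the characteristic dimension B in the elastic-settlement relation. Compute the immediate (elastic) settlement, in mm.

S_e ≈ 26.6 mm

Immediate (elastic) settlement: S_e = q·B·(1−ν²)/E_s · I_f.
E_s = 40.2 MPa = 40200 kPa.
S_e = 284 × 3.8 × (1 − 0.38²) / 40200 × 1.16
    = 284 × 3.8 × 0.8556 / 40200 × 1.16
    = 0.02664 m = 26.64 mm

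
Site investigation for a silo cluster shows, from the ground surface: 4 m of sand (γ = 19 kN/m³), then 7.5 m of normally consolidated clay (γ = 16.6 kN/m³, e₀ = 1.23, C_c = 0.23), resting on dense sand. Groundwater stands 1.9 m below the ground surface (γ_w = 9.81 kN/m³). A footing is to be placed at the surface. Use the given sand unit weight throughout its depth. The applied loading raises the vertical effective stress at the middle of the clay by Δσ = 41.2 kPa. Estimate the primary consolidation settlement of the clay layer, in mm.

S_c ≈ 138 mm

Mid-depth of clay below the ground surface: z = 4 + 7.5/2 = 7.75 m.
Total vertical stress at mid-clay: σ_v = 19×4 + 16.6×3.75 = 138.25 kPa.
Pore pressure: u = 9.81×(7.75 − 1.9) = 57.389 kPa.
Initial effective stress: σ'_0 = σ_v − u = 138.25 − 57.389 = 80.861 kPa.
Final effective stress: σ'_f = σ'_0 + Δσ = 80.861 + 41.2 = 122.06 kPa.
Normally consolidated clay, so the full stress increment lies on the virgin compression line:
S_c = C_c·H/(1+e₀)·log₁₀(σ'_f/σ'_0) = 0.23×7.5/(1+1.23)×log₁₀(122.06/80.861)
    = 0.77354 × 0.17883 = 0.1383 m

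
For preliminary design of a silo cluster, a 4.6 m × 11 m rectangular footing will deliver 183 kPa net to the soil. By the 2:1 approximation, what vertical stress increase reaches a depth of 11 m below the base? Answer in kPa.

By the 2:1 method the load spreads at 1 horizontal : 2 vertical, so at depth z the loaded area has grown by z in each plan dimension:
Δσ = qBL/((B+z)(L+z)) = 183×4.6×11/((4.6+11)(11+11)) = 26.981 kPa

Δσ_z ≈ 27 kPa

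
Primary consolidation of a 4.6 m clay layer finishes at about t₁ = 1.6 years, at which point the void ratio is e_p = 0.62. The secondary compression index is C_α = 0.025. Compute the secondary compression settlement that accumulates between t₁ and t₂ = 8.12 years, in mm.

Secondary compression: S_s = C_α·H/(1+e_p)·log₁₀(t₂/t₁)
S_s = 0.025×4.6/(1+0.62)×log₁₀(8.12/1.6)
    = 0.07099 × 0.7054 = 0.05008 m

S_s ≈ 50.1 mm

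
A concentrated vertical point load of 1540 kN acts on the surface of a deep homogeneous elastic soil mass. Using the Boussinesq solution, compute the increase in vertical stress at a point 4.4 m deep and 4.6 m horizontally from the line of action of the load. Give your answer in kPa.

Boussinesq vertical stress below a point load on an elastic half-space:
Δσ_z = 3P/(2πz²) · [1 + (r/z)²]^(−5/2)
r/z = 4.6/4.4 = 1.0455; [1+(r/z)²]^(−5/2) = 0.15779.
Δσ_z = 3×1540/(2π×4.4²) × 0.15779 = 37.98 × 0.15779 = 5.993 kPa

Δσ_z ≈ 5.99 kPa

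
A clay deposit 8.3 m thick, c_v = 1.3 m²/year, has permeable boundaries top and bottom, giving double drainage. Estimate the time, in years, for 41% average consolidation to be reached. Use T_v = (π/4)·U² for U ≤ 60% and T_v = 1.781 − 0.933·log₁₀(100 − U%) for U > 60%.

t ≈ 1.75 years

Drainage path length: H_d = H/2 = 4.15 m (double drainage).
U ≤ 60%: T_v = (π/4)·U² = (π/4)×0.41² = 0.13203.
t = T_v·H_d²/c_v = 0.13203×4.15²/1.3 = 1.749 years.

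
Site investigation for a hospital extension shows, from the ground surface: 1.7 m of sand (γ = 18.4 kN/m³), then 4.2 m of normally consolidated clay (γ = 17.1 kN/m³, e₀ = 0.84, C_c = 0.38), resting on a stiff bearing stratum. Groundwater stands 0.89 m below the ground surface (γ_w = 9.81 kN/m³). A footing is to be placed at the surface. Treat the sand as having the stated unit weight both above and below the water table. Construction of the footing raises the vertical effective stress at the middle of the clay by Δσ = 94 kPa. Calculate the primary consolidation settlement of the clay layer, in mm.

Mid-depth of clay below the ground surface: z = 1.7 + 4.2/2 = 3.8 m.
Total vertical stress at mid-clay: σ_v = 18.4×1.7 + 17.1×2.1 = 67.19 kPa.
Pore pressure: u = 9.81×(3.8 − 0.89) = 28.547 kPa.
Initial effective stress: σ'_0 = σ_v − u = 67.19 − 28.547 = 38.643 kPa.
Final effective stress: σ'_f = σ'_0 + Δσ = 38.643 + 94 = 132.64 kPa.
Normally consolidated clay, so the full stress increment lies on the virgin compression line:
S_c = C_c·H/(1+e₀)·log₁₀(σ'_f/σ'_0) = 0.38×4.2/(1+0.84)×log₁₀(132.64/38.643)
    = 0.86739 × 0.5356 = 0.4646 m

S_c ≈ 465 mm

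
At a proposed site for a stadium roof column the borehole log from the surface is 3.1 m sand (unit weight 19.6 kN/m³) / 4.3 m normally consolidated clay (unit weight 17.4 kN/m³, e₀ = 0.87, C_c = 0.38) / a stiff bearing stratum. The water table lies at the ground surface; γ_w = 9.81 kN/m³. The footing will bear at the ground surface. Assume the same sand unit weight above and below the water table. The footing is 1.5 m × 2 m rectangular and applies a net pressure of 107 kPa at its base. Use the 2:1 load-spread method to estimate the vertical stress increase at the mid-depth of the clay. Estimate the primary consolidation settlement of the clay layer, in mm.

Mid-depth of clay below the ground surface: z = 3.1 + 4.3/2 = 5.25 m.
Total vertical stress at mid-clay: σ_v = 19.6×3.1 + 17.4×2.15 = 98.17 kPa.
Pore pressure: u = 9.81×(5.25 − 0) = 51.503 kPa.
Initial effective stress: σ'_0 = σ_v − u = 98.17 − 51.503 = 46.667 kPa.
Stress increase at mid-clay by the 2:1 spreading method:
Δσ = qBL/((B+z)(L+z)) = 107×1.5×2/((1.5+5.25)(2+5.25)) = 6.5594 kPa
Final effective stress: σ'_f = σ'_0 + Δσ = 46.667 + 6.5594 = 53.226 kPa.
Normally consolidated clay, so the full stress increment lies on the virgin compression line:
S_c = C_c·H/(1+e₀)·log₁₀(σ'_f/σ'_0) = 0.38×4.3/(1+0.87)×log₁₀(53.226/46.667)
    = 0.8738 × 0.057114 = 0.04991 m

S_c ≈ 49.9 mm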